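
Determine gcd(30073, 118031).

gcd(118031, 30073) = 17  (118031 = 3×30073 + 27812, 30073 = 1×27812 + 2261, 27812 = 12×2261 + 680, 2261 = 3×680 + 221, 680 = 3×221 + 17, 221 = 13×17).

17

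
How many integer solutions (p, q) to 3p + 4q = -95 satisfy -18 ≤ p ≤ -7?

3

gcd(4, 3) = 1  (4 = 1*3 + 1, 3 = 3*1).
Back-substituting, 3*(-1) + 4*(1) = 1.
Scale by -95: particular solution (95, -95); reduce p mod 4: (3, -26).
General solution: p = 3 + 4t, q = -26 - 3t for integer t.
-18 ≤ 3 + 4t ≤ -7 gives t ∈ [-5, -3], which is 3 values.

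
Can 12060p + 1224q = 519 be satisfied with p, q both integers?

gcd(12060, 1224) = 36.
36 does not divide 519 (remainder 15), so no integer solutions.

no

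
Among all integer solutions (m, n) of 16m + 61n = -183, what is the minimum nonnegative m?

gcd(61, 16) = 1.
1 divides -183, so solutions exist.
By Bézout, 16·(-19) + 61·(5) = 1.
Scale by -183/1 = -183: (m₀, n₀) = (3477, -915).
General solution: m = 3477 + 61t, n = -915 - 16t for integer t.
m ≥ 0: smallest is 3477 mod 61 = 0 (at t = -57), with n = -3.

0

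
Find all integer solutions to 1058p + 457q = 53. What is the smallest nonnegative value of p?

gcd(1058, 457) = 1.
1 divides 53, so solutions exist.
By Bézout, 1058×(73) + 457×(-169) = 1.
Scale by 53/1 = 53: (p₀, q₀) = (3869, -8957).
General solution: p = 3869 + 457t, q = -8957 - 1058t for integer t.
p ≥ 0: smallest is 3869 mod 457 = 213 (at t = -8), with q = -493.

213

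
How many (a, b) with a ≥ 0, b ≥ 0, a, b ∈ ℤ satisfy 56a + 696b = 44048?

9

gcd(696, 56):
  696 = 12·56 + 24
  56 = 2·24 + 8
  24 = 3·8
so gcd(696, 56) = 8.
Back-substitute for Bézout coefficients:
  8 = 56 - 2·24
  ... = 56·(25) + 696·(-2)
Scale by 5506: one solution is (137650, -11012). Reduce a mod 87: (16, 62).
General: a = 16 + 87t, b = 62 - 7t.
a ≥ 0 ⇒ t ≥ 0; b ≥ 0 ⇒ t ≤ 8. So t ∈ [0, 8]: 9 solutions.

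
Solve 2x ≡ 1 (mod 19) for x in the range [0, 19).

gcd(19, 2):
  19 = 9×2 + 1
  2 = 2×1
so gcd(19, 2) = 1.
Back-substitute for Bézout coefficients:
  1 = 19 - 9×2
  ... = 2×(-9) + 19×(1)
So 2×-9 ≡ 1 (mod 19), and -9 mod 19 = 10.

10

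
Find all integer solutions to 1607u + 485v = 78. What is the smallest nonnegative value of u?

gcd(1607, 485):
  1607 = 3·485 + 152
  485 = 3·152 + 29
  152 = 5·29 + 7
  29 = 4·7 + 1
  7 = 7·1
so gcd(1607, 485) = 1.
1 divides 78, so solutions exist.
Back-substitute for Bézout coefficients:
  1 = 29 - 4·7
  ... = 1607·(-67) + 485·(222)
Scale by 78/1 = 78: (u₀, v₀) = (-5226, 17316).
General solution: u = -5226 + 485t, v = 17316 - 1607t for integer t.
u ≥ 0: smallest is -5226 mod 485 = 109 (at t = 11), with v = -361.

109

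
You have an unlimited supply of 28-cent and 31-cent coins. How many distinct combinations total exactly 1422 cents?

Need nonnegative integers with 28j + 31k = 1422.
gcd(28, 31) = 1, and 28·(10) + 31·(-9) = 1.
So (j₀, k₀) = (14220, -12798); general j = 14220 + 31t, k = -12798 - 28t.
j ≥ 0 ⇒ t ≥ -458; k ≥ 0 ⇒ t ≤ -458. That's 1 value of t.

1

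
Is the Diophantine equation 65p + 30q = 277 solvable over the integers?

no

gcd(65, 30) = 5.
5 does not divide 277 (remainder 2), so no integer solutions.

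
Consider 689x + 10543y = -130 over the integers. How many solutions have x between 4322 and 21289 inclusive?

gcd(10543, 689):
  10543 = 15·689 + 208
  689 = 3·208 + 65
  208 = 3·65 + 13
  65 = 5·13
so gcd(10543, 689) = 13.
Back-substitute for Bézout coefficients:
  13 = 208 - 3·65
  ... = 689·(-153) + 10543·(10)
Scale by -10: particular solution (1530, -100); reduce x mod 811: (719, -47).
General solution: x = 719 + 811t, y = -47 - 53t for integer t.
4322 ≤ 719 + 811t ≤ 21289 gives t ∈ [5, 25], which is 21 values.

21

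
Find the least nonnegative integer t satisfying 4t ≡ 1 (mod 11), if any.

3

gcd(11, 4) = 1  (11 = 2×4 + 3, 4 = 1×3 + 1, 3 = 3×1).
1 divides 1, so solutions exist.
Back-substituting, 4×(3) + 11×(-1) = 1.
So 4×(3) ≡ 1 (mod 11); multiply by 1: t ≡ 3 (mod 11).
Smallest nonnegative: t = 3 mod 11 = 3.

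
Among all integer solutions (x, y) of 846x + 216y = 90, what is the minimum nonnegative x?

gcd(846, 216) = 18  (846 = 3·216 + 198, 216 = 1·198 + 18, 198 = 11·18).
18 divides 90, so solutions exist.
Back-substituting, 846·(-1) + 216·(4) = 18.
Scale by 90/18 = 5: (x₀, y₀) = (-5, 20).
General solution: x = -5 + 12t, y = 20 - 47t for integer t.
x ≥ 0: smallest is -5 mod 12 = 7 (at t = 1), with y = -27.

7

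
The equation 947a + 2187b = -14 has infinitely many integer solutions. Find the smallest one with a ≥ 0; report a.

1478

gcd(2187, 947) = 1.
1 divides -14, so solutions exist.
By Bézout, 947×(-418) + 2187×(181) = 1.
Scale by -14/1 = -14: (a₀, b₀) = (5852, -2534).
General solution: a = 5852 + 2187t, b = -2534 - 947t for integer t.
a ≥ 0: smallest is 5852 mod 2187 = 1478 (at t = -2), with b = -640.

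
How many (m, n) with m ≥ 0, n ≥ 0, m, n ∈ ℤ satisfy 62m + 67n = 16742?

4

gcd(67, 62) = 1.
By Bézout, 62*(-27) + 67*(25) = 1.
One solution: (15, 236).
General: m = 15 + 67t, n = 236 - 62t.
m ≥ 0 ⇒ t ≥ 0; n ≥ 0 ⇒ t ≤ 3. So t ∈ [0, 3]: 4 solutions.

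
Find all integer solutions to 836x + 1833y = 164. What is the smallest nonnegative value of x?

886

gcd(1833, 836):
  1833 = 2·836 + 161
  836 = 5·161 + 31
  161 = 5·31 + 6
  31 = 5·6 + 1
  6 = 6·1
so gcd(1833, 836) = 1.
1 divides 164, so solutions exist.
Back-substitute for Bézout coefficients:
  1 = 31 - 5·6
  ... = 836·(296) + 1833·(-135)
Scale by 164/1 = 164: (x₀, y₀) = (48544, -22140).
General solution: x = 48544 + 1833t, y = -22140 - 836t for integer t.
x ≥ 0: smallest is 48544 mod 1833 = 886 (at t = -26), with y = -404.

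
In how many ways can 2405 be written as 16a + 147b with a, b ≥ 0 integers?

gcd(147, 16) = 1.
By Bézout, 16×(46) + 147×(-5) = 1.
One solution: (86, 7).
General: a = 86 + 147t, b = 7 - 16t.
a ≥ 0 ⇒ t ≥ 0; b ≥ 0 ⇒ t ≤ 0. So t ∈ [0, 0]: 1 solution.

1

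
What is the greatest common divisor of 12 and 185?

1

gcd(185, 12) = 1  (185 = 15*12 + 5, 12 = 2*5 + 2, 5 = 2*2 + 1, 2 = 2*1).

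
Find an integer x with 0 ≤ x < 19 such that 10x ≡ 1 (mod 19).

2

gcd(19, 10) = 1.
By Bézout, 10*(2) + 19*(-1) = 1.
So 10*2 ≡ 1 (mod 19), and 2 mod 19 = 2.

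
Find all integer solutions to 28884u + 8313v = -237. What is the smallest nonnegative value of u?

gcd(28884, 8313) = 3  (28884 = 3×8313 + 3945, 8313 = 2×3945 + 423, 3945 = 9×423 + 138, 423 = 3×138 + 9, 138 = 15×9 + 3, 9 = 3×3).
3 divides -237, so solutions exist.
Back-substituting, 28884×(904) + 8313×(-3141) = 3.
Scale by -237/3 = -79: (u₀, v₀) = (-71416, 248139).
General solution: u = -71416 + 2771t, v = 248139 - 9628t for integer t.
u ≥ 0: smallest is -71416 mod 2771 = 630 (at t = 26), with v = -2189.

630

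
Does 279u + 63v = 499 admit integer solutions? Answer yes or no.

gcd(279, 63) = 9  (279 = 4*63 + 27, 63 = 2*27 + 9, 27 = 3*9).
9 does not divide 499 (remainder 4), so no integer solutions.

no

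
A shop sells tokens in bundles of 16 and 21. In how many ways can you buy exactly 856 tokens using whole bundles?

Need nonnegative integers with 16j + 21k = 856.
gcd(16, 21) = 1, and 16·(4) + 21·(-3) = 1.
So (j₀, k₀) = (3424, -2568); general j = 3424 + 21t, k = -2568 - 16t.
j ≥ 0 ⇒ t ≥ -163; k ≥ 0 ⇒ t ≤ -161. That's 3 values of t.

3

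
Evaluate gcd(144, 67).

gcd(144, 67) = 1  (144 = 2*67 + 10, 67 = 6*10 + 7, 10 = 1*7 + 3, 7 = 2*3 + 1, 3 = 3*1).

1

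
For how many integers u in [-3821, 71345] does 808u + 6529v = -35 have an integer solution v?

gcd(6529, 808) = 1.
By Bézout, 808×(703) + 6529×(-87) = 1.
Particular solution: (1511, -187).
General solution: u = 1511 + 6529t, v = -187 - 808t for integer t.
-3821 ≤ 1511 + 6529t ≤ 71345 gives t ∈ [0, 10], which is 11 values.

11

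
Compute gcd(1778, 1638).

14

gcd(1778, 1638):
  1778 = 1·1638 + 140
  1638 = 11·140 + 98
  140 = 1·98 + 42
  98 = 2·42 + 14
  42 = 3·14
so gcd(1778, 1638) = 14.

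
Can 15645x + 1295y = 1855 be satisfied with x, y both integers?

yes

gcd(15645, 1295) = 35  (15645 = 12×1295 + 105, 1295 = 12×105 + 35, 105 = 3×35).
35 divides 1855, so integer solutions exist.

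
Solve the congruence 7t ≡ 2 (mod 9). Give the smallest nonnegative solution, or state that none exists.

8

gcd(9, 7) = 1.
1 divides 2, so solutions exist.
By Bézout, 7*(4) + 9*(-3) = 1.
So 7*(4) ≡ 1 (mod 9); multiply by 2: t ≡ 8 (mod 9).
Smallest nonnegative: t = 8 mod 9 = 8.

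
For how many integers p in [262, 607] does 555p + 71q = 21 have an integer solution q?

gcd(555, 71) = 1.
By Bézout, 555*(-11) + 71*(86) = 1.
Particular solution: (53, -414).
General solution: p = 53 + 71t, q = -414 - 555t for integer t.
262 ≤ 53 + 71t ≤ 607 gives t ∈ [3, 7], which is 5 values.

5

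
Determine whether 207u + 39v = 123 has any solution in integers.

yes

gcd(207, 39):
  207 = 5·39 + 12
  39 = 3·12 + 3
  12 = 4·3
so gcd(207, 39) = 3.
3 divides 123, so integer solutions exist.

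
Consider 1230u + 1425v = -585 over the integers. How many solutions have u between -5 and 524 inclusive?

gcd(1425, 1230) = 15.
By Bézout, 1230*(-22) + 1425*(19) = 15.
Particular solution: (3, -3).
General solution: u = 3 + 95t, v = -3 - 82t for integer t.
-5 ≤ 3 + 95t ≤ 524 gives t ∈ [0, 5], which is 6 values.

6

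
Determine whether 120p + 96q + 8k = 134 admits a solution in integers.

no

gcd(120, 96) = 24  (120 = 1×96 + 24, 96 = 4×24).
gcd(24, 8) = 8.
8 does not divide 134 (remainder 6), so no integer solutions.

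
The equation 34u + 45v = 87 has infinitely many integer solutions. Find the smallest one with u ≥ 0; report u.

gcd(45, 34) = 1.
1 divides 87, so solutions exist.
By Bézout, 34·(4) + 45·(-3) = 1.
Scale by 87/1 = 87: (u₀, v₀) = (348, -261).
General solution: u = 348 + 45t, v = -261 - 34t for integer t.
u ≥ 0: smallest is 348 mod 45 = 33 (at t = -7), with v = -23.

33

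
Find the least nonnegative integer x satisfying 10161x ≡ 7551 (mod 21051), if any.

1683

gcd(21051, 10161) = 9.
9 divides 7551, so solutions exist.
By Bézout, 10161*(462) + 21051*(-223) = 9.
So 10161*(462) ≡ 9 (mod 21051); multiply by 839: x ≡ 387618 (mod 2339).
Smallest nonnegative: x = 387618 mod 2339 = 1683.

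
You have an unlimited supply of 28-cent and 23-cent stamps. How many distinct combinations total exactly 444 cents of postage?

Need nonnegative integers with 28j + 23k = 444.
gcd(28, 23) = 1, and 28·(-9) + 23·(11) = 1.
So (j₀, k₀) = (-3996, 4884); general j = -3996 + 23t, k = 4884 - 28t.
j ≥ 0 ⇒ t ≥ 174; k ≥ 0 ⇒ t ≤ 174. That's 1 value of t.

1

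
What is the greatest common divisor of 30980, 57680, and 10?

gcd(57680, 30980):
  57680 = 1×30980 + 26700
  30980 = 1×26700 + 4280
  26700 = 6×4280 + 1020
  4280 = 4×1020 + 200
  1020 = 5×200 + 20
  200 = 10×20
so gcd(57680, 30980) = 20.
gcd(20, 10) = 10.

10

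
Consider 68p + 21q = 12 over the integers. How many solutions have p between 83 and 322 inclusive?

11

gcd(68, 21) = 1.
By Bézout, 68·(-4) + 21·(13) = 1.
Particular solution: (15, -48).
General solution: p = 15 + 21t, q = -48 - 68t for integer t.
83 ≤ 15 + 21t ≤ 322 gives t ∈ [4, 14], which is 11 values.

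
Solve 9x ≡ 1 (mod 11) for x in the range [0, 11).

gcd(11, 9) = 1.
By Bézout, 9×(5) + 11×(-4) = 1.
So 9×5 ≡ 1 (mod 11), and 5 mod 11 = 5.

5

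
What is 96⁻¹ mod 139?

42

gcd(139, 96) = 1.
By Bézout, 96·(42) + 139·(-29) = 1.
So 96·42 ≡ 1 (mod 139), and 42 mod 139 = 42.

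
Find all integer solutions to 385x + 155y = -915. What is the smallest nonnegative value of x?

gcd(385, 155) = 5  (385 = 2·155 + 75, 155 = 2·75 + 5, 75 = 15·5).
5 divides -915, so solutions exist.
Back-substituting, 385·(-2) + 155·(5) = 5.
Scale by -915/5 = -183: (x₀, y₀) = (366, -915).
General solution: x = 366 + 31t, y = -915 - 77t for integer t.
x ≥ 0: smallest is 366 mod 31 = 25 (at t = -11), with y = -68.

25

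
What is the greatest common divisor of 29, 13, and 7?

1

gcd(29, 13):
  29 = 2*13 + 3
  13 = 4*3 + 1
  3 = 3*1
so gcd(29, 13) = 1.
gcd(1, 7) = 1.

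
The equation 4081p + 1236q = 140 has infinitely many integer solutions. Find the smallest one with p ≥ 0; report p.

gcd(4081, 1236):
  4081 = 3*1236 + 373
  1236 = 3*373 + 117
  373 = 3*117 + 22
  117 = 5*22 + 7
  22 = 3*7 + 1
  7 = 7*1
so gcd(4081, 1236) = 1.
1 divides 140, so solutions exist.
Back-substitute for Bézout coefficients:
  1 = 22 - 3*7
  ... = 4081*(169) + 1236*(-558)
Scale by 140/1 = 140: (p₀, q₀) = (23660, -78120).
General solution: p = 23660 + 1236t, q = -78120 - 4081t for integer t.
p ≥ 0: smallest is 23660 mod 1236 = 176 (at t = -19), with q = -581.

176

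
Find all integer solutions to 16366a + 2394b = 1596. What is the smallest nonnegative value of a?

gcd(16366, 2394):
  16366 = 6*2394 + 2002
  2394 = 1*2002 + 392
  2002 = 5*392 + 42
  392 = 9*42 + 14
  42 = 3*14
so gcd(16366, 2394) = 14.
14 divides 1596, so solutions exist.
Back-substitute for Bézout coefficients:
  14 = 392 - 9*42
  ... = 16366*(-55) + 2394*(376)
Scale by 1596/14 = 114: (a₀, b₀) = (-6270, 42864).
General solution: a = -6270 + 171t, b = 42864 - 1169t for integer t.
a ≥ 0: smallest is -6270 mod 171 = 57 (at t = 37), with b = -389.

57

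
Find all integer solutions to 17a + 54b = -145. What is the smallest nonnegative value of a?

1

gcd(54, 17):
  54 = 3·17 + 3
  17 = 5·3 + 2
  3 = 1·2 + 1
  2 = 2·1
so gcd(54, 17) = 1.
1 divides -145, so solutions exist.
Back-substitute for Bézout coefficients:
  1 = 3 - 1·2
  ... = 17·(-19) + 54·(6)
Scale by -145/1 = -145: (a₀, b₀) = (2755, -870).
General solution: a = 2755 + 54t, b = -870 - 17t for integer t.
a ≥ 0: smallest is 2755 mod 54 = 1 (at t = -51), with b = -3.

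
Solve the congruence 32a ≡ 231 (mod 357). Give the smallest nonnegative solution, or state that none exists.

63

gcd(357, 32) = 1.
1 divides 231, so solutions exist.
By Bézout, 32×(-145) + 357×(13) = 1.
So 32×(-145) ≡ 1 (mod 357); multiply by 231: a ≡ -33495 (mod 357).
Smallest nonnegative: a = -33495 mod 357 = 63.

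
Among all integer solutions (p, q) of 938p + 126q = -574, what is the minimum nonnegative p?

gcd(938, 126) = 14  (938 = 7·126 + 56, 126 = 2·56 + 14, 56 = 4·14).
14 divides -574, so solutions exist.
Back-substituting, 938·(-2) + 126·(15) = 14.
Scale by -574/14 = -41: (p₀, q₀) = (82, -615).
General solution: p = 82 + 9t, q = -615 - 67t for integer t.
p ≥ 0: smallest is 82 mod 9 = 1 (at t = -9), with q = -12.

1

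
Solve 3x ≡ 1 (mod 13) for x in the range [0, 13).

gcd(13, 3) = 1  (13 = 4*3 + 1, 3 = 3*1).
Back-substituting, 3*(-4) + 13*(1) = 1.
So 3*-4 ≡ 1 (mod 13), and -4 mod 13 = 9.

9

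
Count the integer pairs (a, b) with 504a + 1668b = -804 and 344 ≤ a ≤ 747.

3

gcd(1668, 504):
  1668 = 3*504 + 156
  504 = 3*156 + 36
  156 = 4*36 + 12
  36 = 3*12
so gcd(1668, 504) = 12.
Back-substitute for Bézout coefficients:
  12 = 156 - 4*36
  ... = 504*(-43) + 1668*(13)
Scale by -67: particular solution (2881, -871); reduce a mod 139: (101, -31).
General solution: a = 101 + 139t, b = -31 - 42t for integer t.
344 ≤ 101 + 139t ≤ 747 gives t ∈ [2, 4], which is 3 values.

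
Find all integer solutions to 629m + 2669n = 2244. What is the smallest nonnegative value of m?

46

gcd(2669, 629):
  2669 = 4*629 + 153
  629 = 4*153 + 17
  153 = 9*17
so gcd(2669, 629) = 17.
17 divides 2244, so solutions exist.
Back-substitute for Bézout coefficients:
  17 = 629 - 4*153
  ... = 629*(17) + 2669*(-4)
Scale by 2244/17 = 132: (m₀, n₀) = (2244, -528).
General solution: m = 2244 + 157t, n = -528 - 37t for integer t.
m ≥ 0: smallest is 2244 mod 157 = 46 (at t = -14), with n = -10.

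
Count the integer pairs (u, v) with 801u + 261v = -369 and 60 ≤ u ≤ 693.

gcd(801, 261):
  801 = 3*261 + 18
  261 = 14*18 + 9
  18 = 2*9
so gcd(801, 261) = 9.
Back-substitute for Bézout coefficients:
  9 = 261 - 14*18
  ... = 801*(-14) + 261*(43)
Scale by -41: particular solution (574, -1763); reduce u mod 29: (23, -72).
General solution: u = 23 + 29t, v = -72 - 89t for integer t.
60 ≤ 23 + 29t ≤ 693 gives t ∈ [2, 23], which is 22 values.

22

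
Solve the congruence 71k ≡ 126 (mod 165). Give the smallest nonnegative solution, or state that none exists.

111

gcd(165, 71):
  165 = 2×71 + 23
  71 = 3×23 + 2
  23 = 11×2 + 1
  2 = 2×1
so gcd(165, 71) = 1.
1 divides 126, so solutions exist.
Back-substitute for Bézout coefficients:
  1 = 23 - 11×2
  ... = 71×(-79) + 165×(34)
So 71×(-79) ≡ 1 (mod 165); multiply by 126: k ≡ -9954 (mod 165).
Smallest nonnegative: k = -9954 mod 165 = 111.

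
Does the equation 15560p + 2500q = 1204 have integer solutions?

gcd(15560, 2500):
  15560 = 6×2500 + 560
  2500 = 4×560 + 260
  560 = 2×260 + 40
  260 = 6×40 + 20
  40 = 2×20
so gcd(15560, 2500) = 20.
20 does not divide 1204 (remainder 4), so no integer solutions.

no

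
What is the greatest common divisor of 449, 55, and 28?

1

gcd(449, 55) = 1.
gcd(1, 28) = 1.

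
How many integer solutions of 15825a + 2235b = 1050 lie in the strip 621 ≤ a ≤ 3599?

gcd(15825, 2235) = 15  (15825 = 7×2235 + 180, 2235 = 12×180 + 75, 180 = 2×75 + 30, 75 = 2×30 + 15, 30 = 2×15).
Back-substituting, 15825×(-62) + 2235×(439) = 15.
Scale by 70: particular solution (-4340, 30730); reduce a mod 149: (130, -920).
General solution: a = 130 + 149t, b = -920 - 1055t for integer t.
621 ≤ 130 + 149t ≤ 3599 gives t ∈ [4, 23], which is 20 values.

20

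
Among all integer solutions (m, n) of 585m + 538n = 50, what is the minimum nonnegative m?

230

gcd(585, 538) = 1.
1 divides 50, so solutions exist.
By Bézout, 585·(-103) + 538·(112) = 1.
Scale by 50/1 = 50: (m₀, n₀) = (-5150, 5600).
General solution: m = -5150 + 538t, n = 5600 - 585t for integer t.
m ≥ 0: smallest is -5150 mod 538 = 230 (at t = 10), with n = -250.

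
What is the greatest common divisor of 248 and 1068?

4

gcd(1068, 248):
  1068 = 4·248 + 76
  248 = 3·76 + 20
  76 = 3·20 + 16
  20 = 1·16 + 4
  16 = 4·4
so gcd(1068, 248) = 4.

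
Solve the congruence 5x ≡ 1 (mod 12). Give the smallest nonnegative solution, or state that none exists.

5

gcd(12, 5):
  12 = 2·5 + 2
  5 = 2·2 + 1
  2 = 2·1
so gcd(12, 5) = 1.
1 divides 1, so solutions exist.
Back-substitute for Bézout coefficients:
  1 = 5 - 2·2
  ... = 5·(5) + 12·(-2)
So 5·(5) ≡ 1 (mod 12); multiply by 1: x ≡ 5 (mod 12).
Smallest nonnegative: x = 5 mod 12 = 5.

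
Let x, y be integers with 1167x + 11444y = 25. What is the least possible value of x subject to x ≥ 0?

gcd(11444, 1167):
  11444 = 9×1167 + 941
  1167 = 1×941 + 226
  941 = 4×226 + 37
  226 = 6×37 + 4
  37 = 9×4 + 1
  4 = 4×1
so gcd(11444, 1167) = 1.
1 divides 25, so solutions exist.
Back-substitute for Bézout coefficients:
  1 = 37 - 9×4
  ... = 1167×(-2785) + 11444×(284)
Scale by 25/1 = 25: (x₀, y₀) = (-69625, 7100).
General solution: x = -69625 + 11444t, y = 7100 - 1167t for integer t.
x ≥ 0: smallest is -69625 mod 11444 = 10483 (at t = 7), with y = -1069.

10483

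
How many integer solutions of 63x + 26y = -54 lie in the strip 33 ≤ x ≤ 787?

29

gcd(63, 26) = 1.
By Bézout, 63·(-7) + 26·(17) = 1.
Particular solution: (14, -36).
General solution: x = 14 + 26t, y = -36 - 63t for integer t.
33 ≤ 14 + 26t ≤ 787 gives t ∈ [1, 29], which is 29 values.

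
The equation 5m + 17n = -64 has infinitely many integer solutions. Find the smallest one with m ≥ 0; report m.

11

gcd(17, 5) = 1.
1 divides -64, so solutions exist.
By Bézout, 5·(7) + 17·(-2) = 1.
Scale by -64/1 = -64: (m₀, n₀) = (-448, 128).
General solution: m = -448 + 17t, n = 128 - 5t for integer t.
m ≥ 0: smallest is -448 mod 17 = 11 (at t = 27), with n = -7.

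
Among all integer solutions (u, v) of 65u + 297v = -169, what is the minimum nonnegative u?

gcd(297, 65):
  297 = 4·65 + 37
  65 = 1·37 + 28
  37 = 1·28 + 9
  28 = 3·9 + 1
  9 = 9·1
so gcd(297, 65) = 1.
1 divides -169, so solutions exist.
Back-substitute for Bézout coefficients:
  1 = 28 - 3·9
  ... = 65·(32) + 297·(-7)
Scale by -169/1 = -169: (u₀, v₀) = (-5408, 1183).
General solution: u = -5408 + 297t, v = 1183 - 65t for integer t.
u ≥ 0: smallest is -5408 mod 297 = 235 (at t = 19), with v = -52.

235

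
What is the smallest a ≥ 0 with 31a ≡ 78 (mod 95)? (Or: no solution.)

gcd(95, 31) = 1  (95 = 3·31 + 2, 31 = 15·2 + 1, 2 = 2·1).
1 divides 78, so solutions exist.
Back-substituting, 31·(46) + 95·(-15) = 1.
So 31·(46) ≡ 1 (mod 95); multiply by 78: a ≡ 3588 (mod 95).
Smallest nonnegative: a = 3588 mod 95 = 73.

73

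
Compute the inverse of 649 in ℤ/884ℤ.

gcd(884, 649):
  884 = 1*649 + 235
  649 = 2*235 + 179
  235 = 1*179 + 56
  179 = 3*56 + 11
  56 = 5*11 + 1
  11 = 11*1
so gcd(884, 649) = 1.
Back-substitute for Bézout coefficients:
  1 = 56 - 5*11
  ... = 649*(-79) + 884*(58)
So 649*-79 ≡ 1 (mod 884), and -79 mod 884 = 805.

805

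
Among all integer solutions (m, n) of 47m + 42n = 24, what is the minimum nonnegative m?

30

gcd(47, 42):
  47 = 1*42 + 5
  42 = 8*5 + 2
  5 = 2*2 + 1
  2 = 2*1
so gcd(47, 42) = 1.
1 divides 24, so solutions exist.
Back-substitute for Bézout coefficients:
  1 = 5 - 2*2
  ... = 47*(17) + 42*(-19)
Scale by 24/1 = 24: (m₀, n₀) = (408, -456).
General solution: m = 408 + 42t, n = -456 - 47t for integer t.
m ≥ 0: smallest is 408 mod 42 = 30 (at t = -9), with n = -33.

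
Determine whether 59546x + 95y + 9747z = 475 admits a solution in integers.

gcd(59546, 95) = 19  (59546 = 626×95 + 76, 95 = 1×76 + 19, 76 = 4×19).
gcd(19, 9747) = 19.
19 divides 475, so integer solutions exist.

yes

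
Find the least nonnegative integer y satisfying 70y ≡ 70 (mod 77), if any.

gcd(77, 70) = 7.
7 divides 70, so solutions exist.
By Bézout, 70×(-1) + 77×(1) = 7.
So 70×(-1) ≡ 7 (mod 77); multiply by 10: y ≡ -10 (mod 11).
Smallest nonnegative: y = -10 mod 11 = 1.

1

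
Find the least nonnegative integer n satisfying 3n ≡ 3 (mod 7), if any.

gcd(7, 3) = 1  (7 = 2·3 + 1, 3 = 3·1).
1 divides 3, so solutions exist.
Back-substituting, 3·(-2) + 7·(1) = 1.
So 3·(-2) ≡ 1 (mod 7); multiply by 3: n ≡ -6 (mod 7).
Smallest nonnegative: n = -6 mod 7 = 1.

1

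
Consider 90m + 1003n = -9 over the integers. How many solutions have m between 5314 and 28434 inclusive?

23

gcd(1003, 90) = 1.
By Bézout, 90·(-78) + 1003·(7) = 1.
Particular solution: (702, -63).
General solution: m = 702 + 1003t, n = -63 - 90t for integer t.
5314 ≤ 702 + 1003t ≤ 28434 gives t ∈ [5, 27], which is 23 values.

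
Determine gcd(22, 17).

gcd(22, 17):
  22 = 1*17 + 5
  17 = 3*5 + 2
  5 = 2*2 + 1
  2 = 2*1
so gcd(22, 17) = 1.

1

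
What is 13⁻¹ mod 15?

gcd(15, 13) = 1  (15 = 1·13 + 2, 13 = 6·2 + 1, 2 = 2·1).
Back-substituting, 13·(7) + 15·(-6) = 1.
So 13·7 ≡ 1 (mod 15), and 7 mod 15 = 7.

7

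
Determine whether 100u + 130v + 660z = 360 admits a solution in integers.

yes

gcd(130, 100) = 10  (130 = 1*100 + 30, 100 = 3*30 + 10, 30 = 3*10).
gcd(10, 660) = 10.
10 divides 360, so integer solutions exist.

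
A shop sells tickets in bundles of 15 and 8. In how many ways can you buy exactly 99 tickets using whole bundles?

1

Need nonnegative integers with 15j + 8k = 99.
gcd(15, 8) = 1, and 15·(-1) + 8·(2) = 1.
So (j₀, k₀) = (-99, 198); general j = -99 + 8t, k = 198 - 15t.
j ≥ 0 ⇒ t ≥ 13; k ≥ 0 ⇒ t ≤ 13. That's 1 value of t.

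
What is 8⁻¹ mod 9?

8

gcd(9, 8) = 1  (9 = 1·8 + 1, 8 = 8·1).
Back-substituting, 8·(-1) + 9·(1) = 1.
So 8·-1 ≡ 1 (mod 9), and -1 mod 9 = 8.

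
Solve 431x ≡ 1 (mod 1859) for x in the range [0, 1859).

gcd(1859, 431) = 1.
By Bézout, 431*(358) + 1859*(-83) = 1.
So 431*358 ≡ 1 (mod 1859), and 358 mod 1859 = 358.

358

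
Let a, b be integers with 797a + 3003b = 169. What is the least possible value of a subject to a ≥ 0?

gcd(3003, 797):
  3003 = 3*797 + 612
  797 = 1*612 + 185
  612 = 3*185 + 57
  185 = 3*57 + 14
  57 = 4*14 + 1
  14 = 14*1
so gcd(3003, 797) = 1.
1 divides 169, so solutions exist.
Back-substitute for Bézout coefficients:
  1 = 57 - 4*14
  ... = 797*(-211) + 3003*(56)
Scale by 169/1 = 169: (a₀, b₀) = (-35659, 9464).
General solution: a = -35659 + 3003t, b = 9464 - 797t for integer t.
a ≥ 0: smallest is -35659 mod 3003 = 377 (at t = 12), with b = -100.

377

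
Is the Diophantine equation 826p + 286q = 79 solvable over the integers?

no

gcd(826, 286) = 2.
2 does not divide 79 (remainder 1), so no integer solutions.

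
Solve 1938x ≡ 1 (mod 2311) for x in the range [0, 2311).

285

gcd(2311, 1938) = 1  (2311 = 1·1938 + 373, 1938 = 5·373 + 73, 373 = 5·73 + 8, 73 = 9·8 + 1, 8 = 8·1).
Back-substituting, 1938·(285) + 2311·(-239) = 1.
So 1938·285 ≡ 1 (mod 2311), and 285 mod 2311 = 285.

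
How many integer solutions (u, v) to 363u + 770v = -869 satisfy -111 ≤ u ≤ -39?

1

gcd(770, 363) = 11  (770 = 2*363 + 44, 363 = 8*44 + 11, 44 = 4*11).
Back-substituting, 363*(17) + 770*(-8) = 11.
Scale by -79: particular solution (-1343, 632); reduce u mod 70: (57, -28).
General solution: u = 57 + 70t, v = -28 - 33t for integer t.
-111 ≤ 57 + 70t ≤ -39 gives t ∈ [-2, -2], which is 1 value.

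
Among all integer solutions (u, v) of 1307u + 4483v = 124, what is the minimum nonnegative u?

gcd(4483, 1307) = 1  (4483 = 3*1307 + 562, 1307 = 2*562 + 183, 562 = 3*183 + 13, 183 = 14*13 + 1, 13 = 13*1).
1 divides 124, so solutions exist.
Back-substituting, 1307*(343) + 4483*(-100) = 1.
Scale by 124/1 = 124: (u₀, v₀) = (42532, -12400).
General solution: u = 42532 + 4483t, v = -12400 - 1307t for integer t.
u ≥ 0: smallest is 42532 mod 4483 = 2185 (at t = -9), with v = -637.

2185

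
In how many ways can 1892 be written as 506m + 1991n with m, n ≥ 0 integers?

gcd(1991, 506) = 11.
By Bézout, 506*(-59) + 1991*(15) = 11.
One solution: (169, -42).
General: m = 169 + 181t, n = -42 - 46t.
m ≥ 0 ⇒ t ≥ 0; n ≥ 0 ⇒ t ≤ -1. So t ∈ [0, -1]: 0 solutions.

0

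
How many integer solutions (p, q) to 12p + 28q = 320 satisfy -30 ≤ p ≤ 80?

16

gcd(28, 12):
  28 = 2*12 + 4
  12 = 3*4
so gcd(28, 12) = 4.
Back-substitute for Bézout coefficients:
  4 = 28 - 2*12
  ... = 12*(-2) + 28*(1)
Scale by 80: particular solution (-160, 80); reduce p mod 7: (1, 11).
General solution: p = 1 + 7t, q = 11 - 3t for integer t.
-30 ≤ 1 + 7t ≤ 80 gives t ∈ [-4, 11], which is 16 values.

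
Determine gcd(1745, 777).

gcd(1745, 777):
  1745 = 2*777 + 191
  777 = 4*191 + 13
  191 = 14*13 + 9
  13 = 1*9 + 4
  9 = 2*4 + 1
  4 = 4*1
so gcd(1745, 777) = 1.

1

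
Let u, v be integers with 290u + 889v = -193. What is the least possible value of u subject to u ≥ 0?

358

gcd(889, 290):
  889 = 3*290 + 19
  290 = 15*19 + 5
  19 = 3*5 + 4
  5 = 1*4 + 1
  4 = 4*1
so gcd(889, 290) = 1.
1 divides -193, so solutions exist.
Back-substitute for Bézout coefficients:
  1 = 5 - 1*4
  ... = 290*(187) + 889*(-61)
Scale by -193/1 = -193: (u₀, v₀) = (-36091, 11773).
General solution: u = -36091 + 889t, v = 11773 - 290t for integer t.
u ≥ 0: smallest is -36091 mod 889 = 358 (at t = 41), with v = -117.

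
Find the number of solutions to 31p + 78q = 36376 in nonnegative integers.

gcd(78, 31) = 1  (78 = 2·31 + 16, 31 = 1·16 + 15, 16 = 1·15 + 1, 15 = 15·1).
Back-substituting, 31·(-5) + 78·(2) = 1.
Scale by 36376: one solution is (-181880, 72752). Reduce p mod 78: (16, 460).
General: p = 16 + 78t, q = 460 - 31t.
p ≥ 0 ⇒ t ≥ 0; q ≥ 0 ⇒ t ≤ 14. So t ∈ [0, 14]: 15 solutions.

15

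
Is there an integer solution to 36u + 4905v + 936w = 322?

gcd(4905, 36):
  4905 = 136·36 + 9
  36 = 4·9
so gcd(4905, 36) = 9.
gcd(9, 936) = 9.
9 does not divide 322 (remainder 7), so no integer solutions.

no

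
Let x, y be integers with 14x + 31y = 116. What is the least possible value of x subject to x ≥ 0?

26

gcd(31, 14) = 1  (31 = 2×14 + 3, 14 = 4×3 + 2, 3 = 1×2 + 1, 2 = 2×1).
1 divides 116, so solutions exist.
Back-substituting, 14×(-11) + 31×(5) = 1.
Scale by 116/1 = 116: (x₀, y₀) = (-1276, 580).
General solution: x = -1276 + 31t, y = 580 - 14t for integer t.
x ≥ 0: smallest is -1276 mod 31 = 26 (at t = 42), with y = -8.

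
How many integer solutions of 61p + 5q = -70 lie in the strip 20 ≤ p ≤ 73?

11

gcd(61, 5) = 1.
By Bézout, 61×(1) + 5×(-12) = 1.
Particular solution: (0, -14).
General solution: p = 0 + 5t, q = -14 - 61t for integer t.
20 ≤ 0 + 5t ≤ 73 gives t ∈ [4, 14], which is 11 values.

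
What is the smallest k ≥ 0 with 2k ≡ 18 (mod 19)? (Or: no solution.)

9

gcd(19, 2):
  19 = 9*2 + 1
  2 = 2*1
so gcd(19, 2) = 1.
1 divides 18, so solutions exist.
Back-substitute for Bézout coefficients:
  1 = 19 - 9*2
  ... = 2*(-9) + 19*(1)
So 2*(-9) ≡ 1 (mod 19); multiply by 18: k ≡ -162 (mod 19).
Smallest nonnegative: k = -162 mod 19 = 9.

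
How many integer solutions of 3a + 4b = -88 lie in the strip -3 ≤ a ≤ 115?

29

gcd(4, 3) = 1  (4 = 1×3 + 1, 3 = 3×1).
Back-substituting, 3×(-1) + 4×(1) = 1.
Scale by -88: particular solution (88, -88); reduce a mod 4: (0, -22).
General solution: a = 0 + 4t, b = -22 - 3t for integer t.
-3 ≤ 0 + 4t ≤ 115 gives t ∈ [0, 28], which is 29 values.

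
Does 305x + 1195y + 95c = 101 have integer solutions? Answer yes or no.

no

gcd(1195, 305) = 5.
gcd(5, 95) = 5.
5 does not divide 101 (remainder 1), so no integer solutions.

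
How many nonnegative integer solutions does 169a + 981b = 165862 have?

1

gcd(981, 169) = 1  (981 = 5·169 + 136, 169 = 1·136 + 33, 136 = 4·33 + 4, 33 = 8·4 + 1, 4 = 4·1).
Back-substituting, 169·(238) + 981·(-41) = 1.
Scale by 165862: one solution is (39475156, -6800342). Reduce a mod 981: (697, 49).
General: a = 697 + 981t, b = 49 - 169t.
a ≥ 0 ⇒ t ≥ 0; b ≥ 0 ⇒ t ≤ 0. So t ∈ [0, 0]: 1 solution.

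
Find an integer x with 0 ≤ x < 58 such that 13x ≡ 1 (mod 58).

9

gcd(58, 13) = 1  (58 = 4*13 + 6, 13 = 2*6 + 1, 6 = 6*1).
Back-substituting, 13*(9) + 58*(-2) = 1.
So 13*9 ≡ 1 (mod 58), and 9 mod 58 = 9.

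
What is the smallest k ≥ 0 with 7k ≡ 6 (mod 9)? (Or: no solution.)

6

gcd(9, 7) = 1.
1 divides 6, so solutions exist.
By Bézout, 7·(4) + 9·(-3) = 1.
So 7·(4) ≡ 1 (mod 9); multiply by 6: k ≡ 24 (mod 9).
Smallest nonnegative: k = 24 mod 9 = 6.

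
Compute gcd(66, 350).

2

gcd(350, 66):
  350 = 5·66 + 20
  66 = 3·20 + 6
  20 = 3·6 + 2
  6 = 3·2
so gcd(350, 66) = 2.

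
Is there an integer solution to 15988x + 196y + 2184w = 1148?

yes

gcd(15988, 196) = 28  (15988 = 81×196 + 112, 196 = 1×112 + 84, 112 = 1×84 + 28, 84 = 3×28).
gcd(28, 2184) = 28.
28 divides 1148, so integer solutions exist.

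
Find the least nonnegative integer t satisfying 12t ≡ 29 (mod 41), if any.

40

gcd(41, 12):
  41 = 3×12 + 5
  12 = 2×5 + 2
  5 = 2×2 + 1
  2 = 2×1
so gcd(41, 12) = 1.
1 divides 29, so solutions exist.
Back-substitute for Bézout coefficients:
  1 = 5 - 2×2
  ... = 12×(-17) + 41×(5)
So 12×(-17) ≡ 1 (mod 41); multiply by 29: t ≡ -493 (mod 41).
Smallest nonnegative: t = -493 mod 41 = 40.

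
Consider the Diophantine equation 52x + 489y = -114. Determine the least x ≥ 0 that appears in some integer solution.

468

gcd(489, 52) = 1.
1 divides -114, so solutions exist.
By Bézout, 52×(-47) + 489×(5) = 1.
Scale by -114/1 = -114: (x₀, y₀) = (5358, -570).
General solution: x = 5358 + 489t, y = -570 - 52t for integer t.
x ≥ 0: smallest is 5358 mod 489 = 468 (at t = -10), with y = -50.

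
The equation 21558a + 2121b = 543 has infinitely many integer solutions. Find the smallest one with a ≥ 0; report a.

gcd(21558, 2121) = 3.
3 divides 543, so solutions exist.
By Bézout, 21558·(128) + 2121·(-1301) = 3.
Scale by 543/3 = 181: (a₀, b₀) = (23168, -235481).
General solution: a = 23168 + 707t, b = -235481 - 7186t for integer t.
a ≥ 0: smallest is 23168 mod 707 = 544 (at t = -32), with b = -5529.

544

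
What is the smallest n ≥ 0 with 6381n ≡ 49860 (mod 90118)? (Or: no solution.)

32674

gcd(90118, 6381) = 1  (90118 = 14×6381 + 784, 6381 = 8×784 + 109, 784 = 7×109 + 21, 109 = 5×21 + 4, 21 = 5×4 + 1, 4 = 4×1).
1 divides 49860, so solutions exist.
Back-substituting, 6381×(-21495) + 90118×(1522) = 1.
So 6381×(-21495) ≡ 1 (mod 90118); multiply by 49860: n ≡ -1071740700 (mod 90118).
Smallest nonnegative: n = -1071740700 mod 90118 = 32674.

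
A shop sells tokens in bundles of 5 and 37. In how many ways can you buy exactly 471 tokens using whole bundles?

2

Need nonnegative integers with 5j + 37k = 471.
gcd(5, 37) = 1, and 5·(15) + 37·(-2) = 1.
So (j₀, k₀) = (7065, -942); general j = 7065 + 37t, k = -942 - 5t.
j ≥ 0 ⇒ t ≥ -190; k ≥ 0 ⇒ t ≤ -189. That's 2 values of t.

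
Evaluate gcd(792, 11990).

gcd(11990, 792):
  11990 = 15·792 + 110
  792 = 7·110 + 22
  110 = 5·22
so gcd(11990, 792) = 22.

22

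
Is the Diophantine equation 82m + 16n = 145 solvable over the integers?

no

gcd(82, 16) = 2  (82 = 5*16 + 2, 16 = 8*2).
2 does not divide 145 (remainder 1), so no integer solutions.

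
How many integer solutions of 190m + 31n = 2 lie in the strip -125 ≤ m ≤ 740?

gcd(190, 31):
  190 = 6·31 + 4
  31 = 7·4 + 3
  4 = 1·3 + 1
  3 = 3·1
so gcd(190, 31) = 1.
Back-substitute for Bézout coefficients:
  1 = 4 - 1·3
  ... = 190·(8) + 31·(-49)
Scale by 2: particular solution (16, -98); reduce m mod 31: (16, -98).
General solution: m = 16 + 31t, n = -98 - 190t for integer t.
-125 ≤ 16 + 31t ≤ 740 gives t ∈ [-4, 23], which is 28 values.

28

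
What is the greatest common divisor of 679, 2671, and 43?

gcd(2671, 679) = 1.
gcd(1, 43) = 1.

1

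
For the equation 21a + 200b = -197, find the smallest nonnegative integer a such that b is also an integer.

gcd(200, 21) = 1  (200 = 9×21 + 11, 21 = 1×11 + 10, 11 = 1×10 + 1, 10 = 10×1).
1 divides -197, so solutions exist.
Back-substituting, 21×(-19) + 200×(2) = 1.
Scale by -197/1 = -197: (a₀, b₀) = (3743, -394).
General solution: a = 3743 + 200t, b = -394 - 21t for integer t.
a ≥ 0: smallest is 3743 mod 200 = 143 (at t = -18), with b = -16.

143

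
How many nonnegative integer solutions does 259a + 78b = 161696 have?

8

gcd(259, 78) = 1.
By Bézout, 259·(25) + 78·(-83) = 1.
One solution: (50, 1907).
General: a = 50 + 78t, b = 1907 - 259t.
a ≥ 0 ⇒ t ≥ 0; b ≥ 0 ⇒ t ≤ 7. So t ∈ [0, 7]: 8 solutions.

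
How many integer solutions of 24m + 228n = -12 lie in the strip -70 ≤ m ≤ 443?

27

gcd(228, 24) = 12.
By Bézout, 24*(-9) + 228*(1) = 12.
Particular solution: (9, -1).
General solution: m = 9 + 19t, n = -1 - 2t for integer t.
-70 ≤ 9 + 19t ≤ 443 gives t ∈ [-4, 22], which is 27 values.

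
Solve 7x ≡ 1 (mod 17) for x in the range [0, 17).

5

gcd(17, 7) = 1.
By Bézout, 7*(5) + 17*(-2) = 1.
So 7*5 ≡ 1 (mod 17), and 5 mod 17 = 5.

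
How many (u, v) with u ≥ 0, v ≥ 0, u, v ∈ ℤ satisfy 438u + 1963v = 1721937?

2

gcd(1963, 438) = 1.
By Bézout, 438*(614) + 1963*(-137) = 1.
One solution: (1444, 555).
General: u = 1444 + 1963t, v = 555 - 438t.
u ≥ 0 ⇒ t ≥ 0; v ≥ 0 ⇒ t ≤ 1. So t ∈ [0, 1]: 2 solutions.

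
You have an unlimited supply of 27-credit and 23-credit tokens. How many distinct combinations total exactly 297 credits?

1

Need nonnegative integers with 27j + 23k = 297.
gcd(27, 23) = 1, and 27·(6) + 23·(-7) = 1.
So (j₀, k₀) = (1782, -2079); general j = 1782 + 23t, k = -2079 - 27t.
j ≥ 0 ⇒ t ≥ -77; k ≥ 0 ⇒ t ≤ -77. That's 1 value of t.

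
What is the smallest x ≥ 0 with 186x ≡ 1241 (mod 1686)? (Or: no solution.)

gcd(1686, 186) = 6  (1686 = 9·186 + 12, 186 = 15·12 + 6, 12 = 2·6).
6 does not divide 1241, so the congruence has no solution.

no solution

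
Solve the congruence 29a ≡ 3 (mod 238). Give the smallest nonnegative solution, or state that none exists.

115

gcd(238, 29) = 1.
1 divides 3, so solutions exist.
By Bézout, 29·(-41) + 238·(5) = 1.
So 29·(-41) ≡ 1 (mod 238); multiply by 3: a ≡ -123 (mod 238).
Smallest nonnegative: a = -123 mod 238 = 115.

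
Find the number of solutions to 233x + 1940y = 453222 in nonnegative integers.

1

gcd(1940, 233):
  1940 = 8·233 + 76
  233 = 3·76 + 5
  76 = 15·5 + 1
  5 = 5·1
so gcd(1940, 233) = 1.
Back-substitute for Bézout coefficients:
  1 = 76 - 15·5
  ... = 233·(-383) + 1940·(46)
Scale by 453222: one solution is (-173584026, 20848212). Reduce x mod 1940: (1354, 71).
General: x = 1354 + 1940t, y = 71 - 233t.
x ≥ 0 ⇒ t ≥ 0; y ≥ 0 ⇒ t ≤ 0. So t ∈ [0, 0]: 1 solution.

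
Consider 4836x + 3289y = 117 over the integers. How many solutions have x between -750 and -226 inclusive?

gcd(4836, 3289):
  4836 = 1×3289 + 1547
  3289 = 2×1547 + 195
  1547 = 7×195 + 182
  195 = 1×182 + 13
  182 = 14×13
so gcd(4836, 3289) = 13.
Back-substitute for Bézout coefficients:
  13 = 195 - 1×182
  ... = 4836×(-17) + 3289×(25)
Scale by 9: particular solution (-153, 225); reduce x mod 253: (100, -147).
General solution: x = 100 + 253t, y = -147 - 372t for integer t.
-750 ≤ 100 + 253t ≤ -226 gives t ∈ [-3, -2], which is 2 values.

2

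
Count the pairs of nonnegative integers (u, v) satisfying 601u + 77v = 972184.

gcd(601, 77) = 1  (601 = 7·77 + 62, 77 = 1·62 + 15, 62 = 4·15 + 2, 15 = 7·2 + 1, 2 = 2·1).
Back-substituting, 601·(-36) + 77·(281) = 1.
Scale by 972184: one solution is (-34998624, 273183704). Reduce u mod 77: (32, 12376).
General: u = 32 + 77t, v = 12376 - 601t.
u ≥ 0 ⇒ t ≥ 0; v ≥ 0 ⇒ t ≤ 20. So t ∈ [0, 20]: 21 solutions.

21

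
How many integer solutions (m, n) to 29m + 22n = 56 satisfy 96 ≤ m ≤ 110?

1

gcd(29, 22) = 1  (29 = 1·22 + 7, 22 = 3·7 + 1, 7 = 7·1).
Back-substituting, 29·(-3) + 22·(4) = 1.
Scale by 56: particular solution (-168, 224); reduce m mod 22: (8, -8).
General solution: m = 8 + 22t, n = -8 - 29t for integer t.
96 ≤ 8 + 22t ≤ 110 gives t ∈ [4, 4], which is 1 value.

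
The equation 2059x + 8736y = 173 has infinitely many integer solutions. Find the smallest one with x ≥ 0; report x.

gcd(8736, 2059):
  8736 = 4·2059 + 500
  2059 = 4·500 + 59
  500 = 8·59 + 28
  59 = 2·28 + 3
  28 = 9·3 + 1
  3 = 3·1
so gcd(8736, 2059) = 1.
1 divides 173, so solutions exist.
Back-substitute for Bézout coefficients:
  1 = 28 - 9·3
  ... = 2059·(-2813) + 8736·(663)
Scale by 173/1 = 173: (x₀, y₀) = (-486649, 114699).
General solution: x = -486649 + 8736t, y = 114699 - 2059t for integer t.
x ≥ 0: smallest is -486649 mod 8736 = 2567 (at t = 56), with y = -605.

2567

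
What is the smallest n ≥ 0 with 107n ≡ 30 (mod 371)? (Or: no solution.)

295

gcd(371, 107) = 1.
1 divides 30, so solutions exist.
By Bézout, 107*(-52) + 371*(15) = 1.
So 107*(-52) ≡ 1 (mod 371); multiply by 30: n ≡ -1560 (mod 371).
Smallest nonnegative: n = -1560 mod 371 = 295.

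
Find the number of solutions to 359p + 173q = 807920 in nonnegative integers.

gcd(359, 173):
  359 = 2·173 + 13
  173 = 13·13 + 4
  13 = 3·4 + 1
  4 = 4·1
so gcd(359, 173) = 1.
Back-substitute for Bézout coefficients:
  1 = 13 - 3·4
  ... = 359·(40) + 173·(-83)
Scale by 807920: one solution is (32316800, -67057360). Reduce p mod 173: (54, 4558).
General: p = 54 + 173t, q = 4558 - 359t.
p ≥ 0 ⇒ t ≥ 0; q ≥ 0 ⇒ t ≤ 12. So t ∈ [0, 12]: 13 solutions.

13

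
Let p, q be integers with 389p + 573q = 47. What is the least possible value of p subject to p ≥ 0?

34

gcd(573, 389) = 1.
1 divides 47, so solutions exist.
By Bézout, 389×(-109) + 573×(74) = 1.
Scale by 47/1 = 47: (p₀, q₀) = (-5123, 3478).
General solution: p = -5123 + 573t, q = 3478 - 389t for integer t.
p ≥ 0: smallest is -5123 mod 573 = 34 (at t = 9), with q = -23.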